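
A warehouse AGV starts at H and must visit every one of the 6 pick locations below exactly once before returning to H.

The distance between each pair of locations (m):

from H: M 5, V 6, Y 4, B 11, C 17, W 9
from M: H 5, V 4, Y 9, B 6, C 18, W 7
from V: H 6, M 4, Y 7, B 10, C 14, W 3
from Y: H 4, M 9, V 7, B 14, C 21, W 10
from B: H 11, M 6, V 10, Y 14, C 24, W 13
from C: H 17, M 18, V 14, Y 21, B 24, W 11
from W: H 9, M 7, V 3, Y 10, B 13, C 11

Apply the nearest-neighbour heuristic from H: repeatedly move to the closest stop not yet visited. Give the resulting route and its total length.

Total distance 68 m via the nearest-neighbour route H → Y → V → W → M → B → C → H.

At H the remaining stops are Y 4, M 5, V 6, W 9, B 11, C 17; go to Y.
At Y the remaining stops are V 7, M 9, W 10, B 14, C 21; go to V.
At V the remaining stops are W 3, M 4, B 10, C 14; go to W.
At W the remaining stops are M 7, C 11, B 13; go to M.
At M the remaining stops are B 6, C 18; go to B.
At B the remaining stops are C 24; go to C.
Return C→H: 17.
Total = 4 + 7 + 3 + 7 + 6 + 24 + 17 = 68.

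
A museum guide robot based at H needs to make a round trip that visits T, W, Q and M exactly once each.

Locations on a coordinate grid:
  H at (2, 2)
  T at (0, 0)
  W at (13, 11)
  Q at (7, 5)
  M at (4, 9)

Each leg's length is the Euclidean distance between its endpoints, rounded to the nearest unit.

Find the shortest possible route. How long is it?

Shortest round trip = 36.

There are 12 distinct closed tours to check (reversals are equivalent).
H-T-W-Q-M-H: 3+17+8+5+7 = 40
H-T-W-M-Q-H: 3+17+9+5+6 = 40
H-T-Q-W-M-H: 3+9+8+9+7 = 36
H-T-Q-M-W-H: 3+9+5+9+14 = 40
H-T-M-W-Q-H: 3+10+9+8+6 = 36
H-T-M-Q-W-H: 3+10+5+8+14 = 40
H-W-T-Q-M-H: 14+17+9+5+7 = 52
H-W-T-M-Q-H: 14+17+10+5+6 = 52
H-W-Q-T-M-H: 14+8+9+10+7 = 48
H-W-M-T-Q-H: 14+9+10+9+6 = 48
H-Q-T-W-M-H: 6+9+17+9+7 = 48
H-Q-W-T-M-H: 6+8+17+10+7 = 48
The minimum is 36.
One optimal route: H → T → Q → W → M → H (or its reverse).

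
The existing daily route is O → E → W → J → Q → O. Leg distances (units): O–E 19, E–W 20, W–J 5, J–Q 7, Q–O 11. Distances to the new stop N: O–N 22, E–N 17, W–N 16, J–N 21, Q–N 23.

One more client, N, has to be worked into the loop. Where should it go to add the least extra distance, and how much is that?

Insertion cost between consecutive stops i–j is d(i,N) + d(N,j) − d(i,j):
  between O and E: 22 + 17 − 19 = 20
  between E and W: 17 + 16 − 20 = 13
  between W and J: 16 + 21 − 5 = 32
  between J and Q: 21 + 23 − 7 = 37
  between Q and O: 23 + 22 − 11 = 34
Cheapest insertion is between E and W, adding 13.
New total = 62 + 13 = 75.

Minimum extra distance: 13, inserting N between E and W.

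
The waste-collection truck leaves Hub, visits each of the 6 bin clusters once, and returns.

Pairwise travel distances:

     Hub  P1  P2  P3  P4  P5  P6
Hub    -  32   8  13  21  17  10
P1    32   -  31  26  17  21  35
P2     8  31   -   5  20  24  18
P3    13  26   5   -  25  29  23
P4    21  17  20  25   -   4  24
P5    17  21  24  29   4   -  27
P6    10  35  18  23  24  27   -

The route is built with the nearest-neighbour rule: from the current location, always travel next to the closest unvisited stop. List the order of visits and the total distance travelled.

Total distance 117 via the nearest-neighbour route Hub → P2 → P3 → P6 → P4 → P5 → P1 → Hub.

At Hub the remaining stops are P2 8, P6 10, P3 13, P5 17, P4 21, P1 32; go to P2.
At P2 the remaining stops are P3 5, P6 18, P4 20, P5 24, P1 31; go to P3.
At P3 the remaining stops are P6 23, P4 25, P1 26, P5 29; go to P6.
At P6 the remaining stops are P4 24, P5 27, P1 35; go to P4.
At P4 the remaining stops are P5 4, P1 17; go to P5.
At P5 the remaining stops are P1 21; go to P1.
Return P1→Hub: 32.
Total = 8 + 5 + 23 + 24 + 4 + 21 + 32 = 117.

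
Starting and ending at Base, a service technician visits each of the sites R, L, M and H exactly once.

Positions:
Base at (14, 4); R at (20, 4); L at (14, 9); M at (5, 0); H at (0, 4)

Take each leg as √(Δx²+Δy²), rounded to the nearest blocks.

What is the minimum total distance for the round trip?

45 blocks — the shortest possible round trip.

Base→R→L→M→H→Base: 6+8+13+6+14 = 47
Base→R→L→H→M→Base: 6+8+15+6+10 = 45
Base→R→M→L→H→Base: 6+16+13+15+14 = 64
Base→R→M→H→L→Base: 6+16+6+15+5 = 48
Base→R→H→L→M→Base: 6+20+15+13+10 = 64
Base→R→H→M→L→Base: 6+20+6+13+5 = 50
Base→L→R→M→H→Base: 5+8+16+6+14 = 49
Base→L→R→H→M→Base: 5+8+20+6+10 = 49
Base→L→M→R→H→Base: 5+13+16+20+14 = 68
Base→L→H→R→M→Base: 5+15+20+16+10 = 66
Base→M→R→L→H→Base: 10+16+8+15+14 = 63
Base→M→L→R→H→Base: 10+13+8+20+14 = 65
The minimum is 45.
One optimal route: Base → R → L → H → M → Base (or its reverse).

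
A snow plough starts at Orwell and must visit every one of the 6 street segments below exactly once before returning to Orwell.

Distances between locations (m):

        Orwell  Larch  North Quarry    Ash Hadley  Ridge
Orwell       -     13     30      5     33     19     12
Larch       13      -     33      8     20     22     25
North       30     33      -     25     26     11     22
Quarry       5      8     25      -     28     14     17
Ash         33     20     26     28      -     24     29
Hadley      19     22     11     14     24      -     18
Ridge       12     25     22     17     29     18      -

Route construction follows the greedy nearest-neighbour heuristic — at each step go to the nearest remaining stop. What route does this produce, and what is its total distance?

Total distance 102 m via the nearest-neighbour route Orwell → Quarry → Larch → Ash → Hadley → North → Ridge → Orwell.

At Orwell the remaining stops are Quarry 5, Ridge 12, Larch 13, Hadley 19, North 30, Ash 33; go to Quarry.
At Quarry the remaining stops are Larch 8, Hadley 14, Ridge 17, North 25, Ash 28; go to Larch.
At Larch the remaining stops are Ash 20, Hadley 22, Ridge 25, North 33; go to Ash.
At Ash the remaining stops are Hadley 24, North 26, Ridge 29; go to Hadley.
At Hadley the remaining stops are North 11, Ridge 18; go to North.
At North the remaining stops are Ridge 22; go to Ridge.
Return Ridge→Orwell: 12.
Total = 5 + 8 + 20 + 24 + 11 + 22 + 12 = 102.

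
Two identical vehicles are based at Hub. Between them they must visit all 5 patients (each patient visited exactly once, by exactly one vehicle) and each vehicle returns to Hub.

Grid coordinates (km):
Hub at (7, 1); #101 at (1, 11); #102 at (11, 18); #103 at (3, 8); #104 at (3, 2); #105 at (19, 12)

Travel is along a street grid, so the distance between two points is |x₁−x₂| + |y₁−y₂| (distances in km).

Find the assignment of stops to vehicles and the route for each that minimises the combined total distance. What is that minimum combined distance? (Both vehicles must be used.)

Check every non-empty split of the stops between the two vehicles; for each half take its own optimal tour:
  {#101} + {#102, #103, #104, #105}: 32 + 66 = 98
  {#102} + {#101, #103, #104, #105}: 42 + 58 = 100
  {#101, #102} + {#103, #104, #105}: 54 + 54 = 108
  {#103} + {#101, #102, #104, #105}: 22 + 70 = 92
  {#101, #103} + {#102, #104, #105}: 32 + 66 = 98
  {#102, #103} + {#101, #104, #105}: 50 + 58 = 108
  … (15 splits in total)
  {#104} + {#101, #102, #103, #105}: 10 + 70 = 80  ← best
Best: vehicle 1 Hub → #104 → Hub = 10; vehicle 2 Hub → #102 → #105 → #101 → #103 → Hub = 70; combined 80.

80 km — the smallest possible combined total.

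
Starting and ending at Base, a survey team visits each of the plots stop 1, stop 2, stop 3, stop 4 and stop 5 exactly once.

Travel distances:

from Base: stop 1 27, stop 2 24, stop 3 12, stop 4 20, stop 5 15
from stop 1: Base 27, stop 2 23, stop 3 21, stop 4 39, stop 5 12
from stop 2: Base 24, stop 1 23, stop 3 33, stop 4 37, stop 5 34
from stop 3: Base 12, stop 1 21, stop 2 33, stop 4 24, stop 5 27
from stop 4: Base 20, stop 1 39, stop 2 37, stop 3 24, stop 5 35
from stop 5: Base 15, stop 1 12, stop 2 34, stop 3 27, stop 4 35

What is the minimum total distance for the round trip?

Shortest round trip = 123.

There are 60 distinct closed tours to check (reversals are equivalent).
Base - stop 1 - stop 2 - stop 3 - stop 4 - stop 5 - Base: 27+23+33+24+35+15 = 157
Base - stop 1 - stop 2 - stop 3 - stop 5 - stop 4 - Base: 27+23+33+27+35+20 = 165
Base - stop 1 - stop 2 - stop 4 - stop 3 - stop 5 - Base: 27+23+37+24+27+15 = 153
Base - stop 1 - stop 2 - stop 4 - stop 5 - stop 3 - Base: 27+23+37+35+27+12 = 161
Base - stop 1 - stop 2 - stop 5 - stop 3 - stop 4 - Base: 27+23+34+27+24+20 = 155
Base - stop 1 - stop 2 - stop 5 - stop 4 - stop 3 - Base: 27+23+34+35+24+12 = 155
Base - stop 1 - stop 3 - stop 2 - stop 4 - stop 5 - Base: 27+21+33+37+35+15 = 168
Base - stop 1 - stop 3 - stop 2 - stop 5 - stop 4 - Base: 27+21+33+34+35+20 = 170
Base - stop 1 - stop 3 - stop 4 - stop 2 - stop 5 - Base: 27+21+24+37+34+15 = 158
Base - stop 1 - stop 3 - stop 4 - stop 5 - stop 2 - Base: 27+21+24+35+34+24 = 165
Base - stop 1 - stop 3 - stop 5 - stop 2 - stop 4 - Base: 27+21+27+34+37+20 = 166
Base - stop 1 - stop 3 - stop 5 - stop 4 - stop 2 - Base: 27+21+27+35+37+24 = 171
Base - stop 1 - stop 4 - stop 2 - stop 3 - stop 5 - Base: 27+39+37+33+27+15 = 178
Base - stop 1 - stop 4 - stop 2 - stop 5 - stop 3 - Base: 27+39+37+34+27+12 = 176
… (46 more)
Base - stop 3 - stop 4 - stop 2 - stop 1 - stop 5 - Base: 12+24+37+23+12+15 = 123  ← best
The minimum is 123.
One optimal route: Base → stop 3 → stop 4 → stop 2 → stop 1 → stop 5 → Base (or its reverse).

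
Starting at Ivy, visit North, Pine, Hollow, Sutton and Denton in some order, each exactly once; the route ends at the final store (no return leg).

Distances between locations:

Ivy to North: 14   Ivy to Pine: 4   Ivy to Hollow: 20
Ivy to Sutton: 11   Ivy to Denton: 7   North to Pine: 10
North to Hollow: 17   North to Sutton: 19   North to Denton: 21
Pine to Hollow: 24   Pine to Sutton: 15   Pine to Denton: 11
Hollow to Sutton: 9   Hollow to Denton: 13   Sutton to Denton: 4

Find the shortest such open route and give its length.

There are 5! = 120 possible orderings.
Ivy → North → Pine → Hollow → Sutton → Denton: 14+10+24+9+4 = 61
Ivy → North → Pine → Hollow → Denton → Sutton: 14+10+24+13+4 = 65
Ivy → North → Pine → Sutton → Hollow → Denton: 14+10+15+9+13 = 61
Ivy → North → Pine → Sutton → Denton → Hollow: 14+10+15+4+13 = 56
Ivy → North → Pine → Denton → Hollow → Sutton: 14+10+11+13+9 = 57
Ivy → North → Pine → Denton → Sutton → Hollow: 14+10+11+4+9 = 48
Ivy → North → Hollow → Pine → Sutton → Denton: 14+17+24+15+4 = 74
Ivy → North → Hollow → Pine → Denton → Sutton: 14+17+24+11+4 = 70
Ivy → North → Hollow → Sutton → Pine → Denton: 14+17+9+15+11 = 66
Ivy → North → Hollow → Sutton → Denton → Pine: 14+17+9+4+11 = 55
Ivy → North → Hollow → Denton → Pine → Sutton: 14+17+13+11+15 = 70
Ivy → North → Hollow → Denton → Sutton → Pine: 14+17+13+4+15 = 63
Ivy → North → Sutton → Pine → Hollow → Denton: 14+19+15+24+13 = 85
Ivy → North → Sutton → Pine → Denton → Hollow: 14+19+15+11+13 = 72
… (106 more)
Ivy → Pine → North → Hollow → Sutton → Denton: 4+10+17+9+4 = 44  ← best
The minimum is 44.
One shortest path: Ivy → Pine → North → Hollow → Sutton → Denton.

Shortest open route: 44.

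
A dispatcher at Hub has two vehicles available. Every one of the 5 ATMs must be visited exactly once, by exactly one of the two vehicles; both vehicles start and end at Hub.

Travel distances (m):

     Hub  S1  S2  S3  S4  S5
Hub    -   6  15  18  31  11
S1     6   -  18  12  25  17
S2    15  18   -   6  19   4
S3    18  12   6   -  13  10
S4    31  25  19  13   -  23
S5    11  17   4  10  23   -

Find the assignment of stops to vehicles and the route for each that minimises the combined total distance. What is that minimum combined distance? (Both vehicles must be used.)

Check every non-empty split of the stops between the two vehicles; for each half take its own optimal tour:
  {S1} + {S2, S3, S4, S5}: 12 + 65 = 77
  {S2} + {S1, S3, S4, S5}: 30 + 65 = 95
  {S1, S2} + {S3, S4, S5}: 39 + 65 = 104
  {S3} + {S1, S2, S4, S5}: 36 + 65 = 101
  {S1, S3} + {S2, S4, S5}: 36 + 65 = 101
  {S2, S3} + {S1, S4, S5}: 39 + 65 = 104
  … (15 splits in total)
Best: vehicle 1 Hub → S1 → Hub = 12; vehicle 2 Hub → S3 → S4 → S2 → S5 → Hub = 65; combined 77.

77 m — the smallest possible combined total.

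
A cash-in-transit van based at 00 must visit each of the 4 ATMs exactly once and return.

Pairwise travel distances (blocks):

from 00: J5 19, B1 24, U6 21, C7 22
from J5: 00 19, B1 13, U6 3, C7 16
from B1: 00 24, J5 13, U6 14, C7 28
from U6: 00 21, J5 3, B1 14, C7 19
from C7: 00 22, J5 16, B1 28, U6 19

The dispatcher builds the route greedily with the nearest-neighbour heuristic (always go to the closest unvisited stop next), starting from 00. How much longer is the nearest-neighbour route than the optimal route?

00: J5=19, U6=21, C7=22, B1=24 ⇒ J5
J5: U6=3, B1=13, C7=16 ⇒ U6
U6: B1=14, C7=19 ⇒ B1
B1: C7=28 ⇒ C7
NN route 00 → J5 → U6 → B1 → C7 → 00 costs 86.
Optimal: 00 → B1 → U6 → J5 → C7 → 00 costs 79 (by enumerating all 12 distinct tours).
Excess = 86 − 79 = 7.

7 blocks longer than the optimal tour.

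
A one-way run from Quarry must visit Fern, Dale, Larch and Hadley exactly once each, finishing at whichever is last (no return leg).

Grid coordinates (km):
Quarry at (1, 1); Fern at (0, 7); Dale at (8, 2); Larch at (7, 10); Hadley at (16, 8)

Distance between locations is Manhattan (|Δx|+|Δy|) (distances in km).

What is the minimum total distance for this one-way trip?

There are 4! = 24 possible orderings.
Quarry - Fern - Dale - Larch - Hadley: 7+13+9+11 = 40
Quarry - Fern - Dale - Hadley - Larch: 7+13+14+11 = 45
Quarry - Fern - Larch - Dale - Hadley: 7+10+9+14 = 40
Quarry - Fern - Larch - Hadley - Dale: 7+10+11+14 = 42
Quarry - Fern - Hadley - Dale - Larch: 7+17+14+9 = 47
Quarry - Fern - Hadley - Larch - Dale: 7+17+11+9 = 44
Quarry - Dale - Fern - Larch - Hadley: 8+13+10+11 = 42
Quarry - Dale - Fern - Hadley - Larch: 8+13+17+11 = 49
Quarry - Dale - Larch - Fern - Hadley: 8+9+10+17 = 44
Quarry - Dale - Larch - Hadley - Fern: 8+9+11+17 = 45
Quarry - Dale - Hadley - Fern - Larch: 8+14+17+10 = 49
Quarry - Dale - Hadley - Larch - Fern: 8+14+11+10 = 43
Quarry - Larch - Fern - Dale - Hadley: 15+10+13+14 = 52
Quarry - Larch - Fern - Hadley - Dale: 15+10+17+14 = 56
… (10 more)
The minimum is 40.
One shortest path: Quarry → Fern → Dale → Larch → Hadley.

40 km — the minimum one-way total.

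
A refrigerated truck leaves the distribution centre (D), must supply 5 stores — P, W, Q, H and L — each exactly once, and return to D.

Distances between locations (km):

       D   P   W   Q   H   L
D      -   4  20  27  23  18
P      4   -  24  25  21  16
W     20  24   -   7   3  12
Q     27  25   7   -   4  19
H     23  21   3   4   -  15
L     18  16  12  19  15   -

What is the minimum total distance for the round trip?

Shortest round trip = 66 km.

With 5 stops there are 5!/2 = 60 distinct round trips (a route and its reverse cost the same).
D - P - W - Q - H - L - D: 4+24+7+4+15+18 = 72
D - P - W - Q - L - H - D: 4+24+7+19+15+23 = 92
D - P - W - H - Q - L - D: 4+24+3+4+19+18 = 72
D - P - W - H - L - Q - D: 4+24+3+15+19+27 = 92
D - P - W - L - Q - H - D: 4+24+12+19+4+23 = 86
D - P - W - L - H - Q - D: 4+24+12+15+4+27 = 86
D - P - Q - W - H - L - D: 4+25+7+3+15+18 = 72
D - P - Q - W - L - H - D: 4+25+7+12+15+23 = 86
D - P - Q - H - W - L - D: 4+25+4+3+12+18 = 66
D - P - Q - H - L - W - D: 4+25+4+15+12+20 = 80
D - P - Q - L - W - H - D: 4+25+19+12+3+23 = 86
D - P - Q - L - H - W - D: 4+25+19+15+3+20 = 86
D - P - H - W - Q - L - D: 4+21+3+7+19+18 = 72
D - P - H - W - L - Q - D: 4+21+3+12+19+27 = 86
… (46 more)
The minimum is 66.
One optimal route: D → P → Q → H → W → L → D (or its reverse).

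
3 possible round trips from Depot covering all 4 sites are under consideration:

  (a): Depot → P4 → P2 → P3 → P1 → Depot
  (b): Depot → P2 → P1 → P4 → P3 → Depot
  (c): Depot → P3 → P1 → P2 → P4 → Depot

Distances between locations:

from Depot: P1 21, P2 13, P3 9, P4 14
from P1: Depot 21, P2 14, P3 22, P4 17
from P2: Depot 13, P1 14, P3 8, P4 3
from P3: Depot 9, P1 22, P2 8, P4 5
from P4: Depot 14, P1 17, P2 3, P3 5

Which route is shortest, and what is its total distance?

(a): 14 + 3 + 8 + 22 + 21 = 68
(b): 13 + 14 + 17 + 5 + 9 = 58
(c): 9 + 22 + 14 + 3 + 14 = 62

Shortest is (b), total 58.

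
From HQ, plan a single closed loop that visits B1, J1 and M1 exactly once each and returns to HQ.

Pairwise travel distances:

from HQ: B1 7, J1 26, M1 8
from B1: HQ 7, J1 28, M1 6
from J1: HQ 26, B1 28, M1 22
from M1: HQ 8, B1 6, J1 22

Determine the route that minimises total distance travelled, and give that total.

61 — the shortest possible round trip.

With 3 stops there are 3!/2 = 3 distinct round trips (a route and its reverse cost the same).
HQ → B1 → J1 → M1 → HQ: 7+28+22+8 = 65
HQ → B1 → M1 → J1 → HQ: 7+6+22+26 = 61
HQ → J1 → B1 → M1 → HQ: 26+28+6+8 = 68
The minimum is 61.
One optimal route: HQ → B1 → M1 → J1 → HQ (or its reverse).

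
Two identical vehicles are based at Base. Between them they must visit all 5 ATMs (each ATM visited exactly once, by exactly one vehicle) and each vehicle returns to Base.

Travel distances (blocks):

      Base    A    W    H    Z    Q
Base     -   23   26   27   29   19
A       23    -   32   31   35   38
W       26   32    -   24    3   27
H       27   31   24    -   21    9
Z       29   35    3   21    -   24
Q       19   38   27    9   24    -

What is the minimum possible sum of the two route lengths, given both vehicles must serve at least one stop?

Check every non-empty split of the stops between the two vehicles; for each half take its own optimal tour:
  {A} + {W, H, Z, Q}: 46 + 78 = 124
  {W} + {A, H, Z, Q}: 52 + 107 = 159
  {A, W} + {H, Z, Q}: 81 + 78 = 159
  {H} + {A, W, Z, Q}: 54 + 101 = 155
  {A, H} + {W, Z, Q}: 81 + 72 = 153
  {W, H} + {A, Z, Q}: 77 + 101 = 178
  … (15 splits in total)
Best: vehicle 1 Base → A → Base = 46; vehicle 2 Base → W → Z → H → Q → Base = 78; combined 124.

124 blocks — the smallest possible combined total.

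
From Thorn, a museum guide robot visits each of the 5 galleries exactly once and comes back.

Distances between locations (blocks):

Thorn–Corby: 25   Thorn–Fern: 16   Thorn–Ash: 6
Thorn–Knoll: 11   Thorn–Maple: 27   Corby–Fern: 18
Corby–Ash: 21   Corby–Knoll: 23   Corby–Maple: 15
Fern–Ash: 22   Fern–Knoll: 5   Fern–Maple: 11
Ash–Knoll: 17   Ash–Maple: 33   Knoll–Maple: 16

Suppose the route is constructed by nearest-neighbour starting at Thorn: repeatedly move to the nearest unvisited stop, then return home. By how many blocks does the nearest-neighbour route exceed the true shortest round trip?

Thorn: Ash=6, Knoll=11, Fern=16, Corby=25, Maple=27 ⇒ Ash
Ash: Knoll=17, Corby=21, Fern=22, Maple=33 ⇒ Knoll
Knoll: Fern=5, Maple=16, Corby=23 ⇒ Fern
Fern: Maple=11, Corby=18 ⇒ Maple
Maple: Corby=15 ⇒ Corby
NN route Thorn → Ash → Knoll → Fern → Maple → Corby → Thorn costs 79.
Optimal: Thorn → Ash → Corby → Maple → Fern → Knoll → Thorn costs 69 (by enumerating all 60 distinct tours).
Excess = 79 − 69 = 10.

The nearest-neighbour route is 10 blocks longer than optimal.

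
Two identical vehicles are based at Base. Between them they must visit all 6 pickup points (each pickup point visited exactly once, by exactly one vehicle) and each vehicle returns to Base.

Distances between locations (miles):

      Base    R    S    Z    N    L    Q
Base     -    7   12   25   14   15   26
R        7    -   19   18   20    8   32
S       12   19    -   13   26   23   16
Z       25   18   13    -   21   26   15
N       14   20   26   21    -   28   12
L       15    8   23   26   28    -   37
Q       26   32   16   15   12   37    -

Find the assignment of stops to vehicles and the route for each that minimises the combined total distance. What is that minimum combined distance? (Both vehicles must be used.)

96 miles — the smallest possible combined total.

Try each way of splitting the stops between the two vehicles (each non-empty) and, for each split, find the best tour for each vehicle:
  {R} + {S, Z, N, L, Q}: 14 + 92 = 106
  {S} + {R, Z, N, L, Q}: 24 + 82 = 106
  {R, S} + {Z, N, L, Q}: 38 + 82 = 120
  {Z} + {R, S, N, L, Q}: 50 + 80 = 130
  {R, Z} + {S, N, L, Q}: 50 + 80 = 130
  {S, Z} + {R, N, L, Q}: 50 + 78 = 128
  … (31 splits in total)
  {R, L} + {S, Z, N, Q}: 30 + 66 = 96  ← best
Best: vehicle 1 Base → R → L → Base = 30; vehicle 2 Base → S → Z → Q → N → Base = 66; combined 96.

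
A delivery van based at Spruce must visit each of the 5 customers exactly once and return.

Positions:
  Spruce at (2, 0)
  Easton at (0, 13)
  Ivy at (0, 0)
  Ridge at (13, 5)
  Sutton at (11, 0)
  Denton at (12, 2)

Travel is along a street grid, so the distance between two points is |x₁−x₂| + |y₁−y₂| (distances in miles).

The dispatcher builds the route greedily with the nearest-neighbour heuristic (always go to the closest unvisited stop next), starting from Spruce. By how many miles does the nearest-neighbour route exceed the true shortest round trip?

From Spruce: Ivy=2, Sutton=9, Denton=12, Easton=15, Ridge=16 → choose Ivy (2).
From Ivy: Sutton=11, Easton=13, Denton=14, Ridge=18 → choose Sutton (11).
From Sutton: Denton=3, Ridge=7, Easton=24 → choose Denton (3).
From Denton: Ridge=4, Easton=23 → choose Ridge (4).
From Ridge: Easton=21 → choose Easton (21).
NN route Spruce → Ivy → Sutton → Denton → Ridge → Easton → Spruce costs 56.
Optimal: Spruce → Ivy → Easton → Ridge → Denton → Sutton → Spruce costs 52 (by enumerating all 60 distinct tours).
Excess = 56 − 52 = 4.

Excess over optimum: 4 miles.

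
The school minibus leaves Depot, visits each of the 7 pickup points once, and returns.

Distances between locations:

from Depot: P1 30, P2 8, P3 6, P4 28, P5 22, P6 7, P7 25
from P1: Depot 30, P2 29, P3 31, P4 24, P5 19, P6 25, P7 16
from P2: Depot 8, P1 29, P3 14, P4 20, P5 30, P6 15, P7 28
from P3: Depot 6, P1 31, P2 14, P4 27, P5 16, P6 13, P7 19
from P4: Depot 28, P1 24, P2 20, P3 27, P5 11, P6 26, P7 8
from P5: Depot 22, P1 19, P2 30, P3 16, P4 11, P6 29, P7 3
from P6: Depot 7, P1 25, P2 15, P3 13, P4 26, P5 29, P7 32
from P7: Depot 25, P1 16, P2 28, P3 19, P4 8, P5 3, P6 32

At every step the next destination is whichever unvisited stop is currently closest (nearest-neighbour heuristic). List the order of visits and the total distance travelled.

From Depot: distances to unvisited — P3=6, P6=7, P2=8, P5=22, P7=25, P4=28, P1=30. Nearest is P3 (6).
From P3: distances to unvisited — P6=13, P2=14, P5=16, P7=19, P4=27, P1=31. Nearest is P6 (13).
From P6: distances to unvisited — P2=15, P1=25, P4=26, P5=29, P7=32. Nearest is P2 (15).
From P2: distances to unvisited — P4=20, P7=28, P1=29, P5=30. Nearest is P4 (20).
From P4: distances to unvisited — P7=8, P5=11, P1=24. Nearest is P7 (8).
From P7: distances to unvisited — P5=3, P1=16. Nearest is P5 (3).
From P5: distances to unvisited — P1=19. Nearest is P1 (19).
Return P1→Depot: 30.
Total = 6 + 13 + 15 + 20 + 8 + 3 + 19 + 30 = 114.

Nearest-neighbour total = 114; route Depot → P3 → P6 → P2 → P4 → P7 → P5 → P1 → Depot.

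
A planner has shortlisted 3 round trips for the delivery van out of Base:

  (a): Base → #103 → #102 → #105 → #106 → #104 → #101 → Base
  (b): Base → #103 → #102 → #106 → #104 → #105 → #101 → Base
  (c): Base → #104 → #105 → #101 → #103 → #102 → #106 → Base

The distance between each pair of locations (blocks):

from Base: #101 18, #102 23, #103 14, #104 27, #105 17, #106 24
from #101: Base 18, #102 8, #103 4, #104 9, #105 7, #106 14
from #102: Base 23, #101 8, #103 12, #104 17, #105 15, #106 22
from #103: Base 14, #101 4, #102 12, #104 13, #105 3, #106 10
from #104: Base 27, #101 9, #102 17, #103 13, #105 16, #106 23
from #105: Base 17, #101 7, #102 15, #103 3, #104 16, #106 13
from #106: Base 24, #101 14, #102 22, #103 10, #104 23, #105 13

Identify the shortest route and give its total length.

104 blocks — (a) is the shortest.

(a): 14 + 12 + 15 + 13 + 23 + 9 + 18 = 104
(b): 14 + 12 + 22 + 23 + 16 + 7 + 18 = 112
(c): 27 + 16 + 7 + 4 + 12 + 22 + 24 = 112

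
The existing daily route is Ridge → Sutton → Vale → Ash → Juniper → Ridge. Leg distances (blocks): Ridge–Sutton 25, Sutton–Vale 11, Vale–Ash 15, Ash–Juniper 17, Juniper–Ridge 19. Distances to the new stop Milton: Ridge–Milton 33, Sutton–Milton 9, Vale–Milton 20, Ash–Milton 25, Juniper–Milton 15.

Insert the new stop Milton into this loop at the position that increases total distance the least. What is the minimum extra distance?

Adding 17 blocks by placing Milton on the Ridge–Sutton leg.

Insertion cost between consecutive stops i–j is d(i,Milton) + d(Milton,j) − d(i,j):
  between Ridge and Sutton: 33 + 9 − 25 = 17
  between Sutton and Vale: 9 + 20 − 11 = 18
  between Vale and Ash: 20 + 25 − 15 = 30
  between Ash and Juniper: 25 + 15 − 17 = 23
  between Juniper and Ridge: 15 + 33 − 19 = 29
Cheapest insertion is between Ridge and Sutton, adding 17.
New total = 87 + 17 = 104.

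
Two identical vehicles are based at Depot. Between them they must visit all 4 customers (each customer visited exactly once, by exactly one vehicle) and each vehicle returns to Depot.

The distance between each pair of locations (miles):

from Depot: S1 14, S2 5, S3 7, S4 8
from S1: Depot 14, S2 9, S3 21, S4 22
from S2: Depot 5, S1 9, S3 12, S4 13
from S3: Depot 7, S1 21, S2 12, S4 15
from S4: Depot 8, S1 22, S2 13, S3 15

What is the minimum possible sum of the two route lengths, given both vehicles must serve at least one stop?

Check every non-empty split of the stops between the two vehicles; for each half take its own optimal tour:
  {S1} + {S2, S3, S4}: 28 + 40 = 68
  {S2} + {S1, S3, S4}: 10 + 58 = 68
  {S1, S2} + {S3, S4}: 28 + 30 = 58
  {S3} + {S1, S2, S4}: 14 + 44 = 58
  {S1, S3} + {S2, S4}: 42 + 26 = 68
  {S2, S3} + {S1, S4}: 24 + 44 = 68
  … (7 splits in total)
Best: vehicle 1 Depot → S1 → S2 → Depot = 28; vehicle 2 Depot → S3 → S4 → Depot = 30; combined 58.

Minimum combined distance: 58 miles.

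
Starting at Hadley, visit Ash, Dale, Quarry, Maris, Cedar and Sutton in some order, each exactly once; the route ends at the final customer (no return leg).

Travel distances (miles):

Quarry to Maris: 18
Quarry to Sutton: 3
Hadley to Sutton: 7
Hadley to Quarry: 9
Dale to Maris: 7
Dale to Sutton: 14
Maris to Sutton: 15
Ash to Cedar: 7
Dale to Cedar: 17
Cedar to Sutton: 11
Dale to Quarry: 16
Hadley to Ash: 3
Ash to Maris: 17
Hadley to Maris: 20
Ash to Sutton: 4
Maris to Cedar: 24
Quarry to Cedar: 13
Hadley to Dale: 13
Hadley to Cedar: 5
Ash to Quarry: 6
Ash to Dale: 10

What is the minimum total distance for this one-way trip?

Minimum one-way distance = 42 miles.

There are 6! = 720 possible orderings.
Hadley - Ash - Dale - Quarry - Maris - Cedar - Sutton: 3+10+16+18+24+11 = 82
Hadley - Ash - Dale - Quarry - Maris - Sutton - Cedar: 3+10+16+18+15+11 = 73
Hadley - Ash - Dale - Quarry - Cedar - Maris - Sutton: 3+10+16+13+24+15 = 81
Hadley - Ash - Dale - Quarry - Cedar - Sutton - Maris: 3+10+16+13+11+15 = 68
Hadley - Ash - Dale - Quarry - Sutton - Maris - Cedar: 3+10+16+3+15+24 = 71
Hadley - Ash - Dale - Quarry - Sutton - Cedar - Maris: 3+10+16+3+11+24 = 67
Hadley - Ash - Dale - Maris - Quarry - Cedar - Sutton: 3+10+7+18+13+11 = 62
Hadley - Ash - Dale - Maris - Quarry - Sutton - Cedar: 3+10+7+18+3+11 = 52
… (712 more)
Hadley - Cedar - Ash - Quarry - Sutton - Dale - Maris: 5+7+6+3+14+7 = 42  ← best
The minimum is 42.
One shortest path: Hadley → Cedar → Ash → Quarry → Sutton → Dale → Maris.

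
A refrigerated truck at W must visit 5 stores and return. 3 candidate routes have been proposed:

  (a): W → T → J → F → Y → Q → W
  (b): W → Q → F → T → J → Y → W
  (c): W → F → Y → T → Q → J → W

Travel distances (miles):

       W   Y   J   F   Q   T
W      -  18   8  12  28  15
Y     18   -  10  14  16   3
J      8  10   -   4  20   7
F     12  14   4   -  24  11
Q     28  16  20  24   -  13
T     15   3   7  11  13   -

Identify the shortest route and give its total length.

70 miles — (c) is the shortest.

(a): 15 + 7 + 4 + 14 + 16 + 28 = 84
(b): 28 + 24 + 11 + 7 + 10 + 18 = 98
(c): 12 + 14 + 3 + 13 + 20 + 8 = 70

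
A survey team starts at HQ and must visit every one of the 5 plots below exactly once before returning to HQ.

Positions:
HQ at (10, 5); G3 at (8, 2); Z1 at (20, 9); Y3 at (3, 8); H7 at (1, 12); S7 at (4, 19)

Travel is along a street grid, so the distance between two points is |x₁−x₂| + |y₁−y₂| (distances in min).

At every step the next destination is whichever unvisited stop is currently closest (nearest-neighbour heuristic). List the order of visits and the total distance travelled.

72 min along HQ → G3 → Y3 → H7 → S7 → Z1 → HQ.

From HQ: distances to unvisited — G3=5, Y3=10, Z1=14, H7=16, S7=20. Nearest is G3 (5).
From G3: distances to unvisited — Y3=11, H7=17, Z1=19, S7=21. Nearest is Y3 (11).
From Y3: distances to unvisited — H7=6, S7=12, Z1=18. Nearest is H7 (6).
From H7: distances to unvisited — S7=10, Z1=22. Nearest is S7 (10).
From S7: distances to unvisited — Z1=26. Nearest is Z1 (26).
Return Z1→HQ: 14.
Total = 5 + 11 + 6 + 10 + 26 + 14 = 72.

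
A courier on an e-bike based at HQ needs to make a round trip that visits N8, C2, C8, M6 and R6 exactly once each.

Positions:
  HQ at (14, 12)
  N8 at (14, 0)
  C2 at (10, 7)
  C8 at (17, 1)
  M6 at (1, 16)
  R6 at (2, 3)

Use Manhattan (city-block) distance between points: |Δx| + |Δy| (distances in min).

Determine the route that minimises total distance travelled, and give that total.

Minimum total distance: 72 min.

There are 60 distinct closed tours to check (reversals are equivalent).
HQ → N8 → C2 → C8 → M6 → R6 → HQ: 12+11+13+31+14+21 = 102
HQ → N8 → C2 → C8 → R6 → M6 → HQ: 12+11+13+17+14+17 = 84
HQ → N8 → C2 → M6 → C8 → R6 → HQ: 12+11+18+31+17+21 = 110
HQ → N8 → C2 → M6 → R6 → C8 → HQ: 12+11+18+14+17+14 = 86
HQ → N8 → C2 → R6 → C8 → M6 → HQ: 12+11+12+17+31+17 = 100
HQ → N8 → C2 → R6 → M6 → C8 → HQ: 12+11+12+14+31+14 = 94
HQ → N8 → C8 → C2 → M6 → R6 → HQ: 12+4+13+18+14+21 = 82
HQ → N8 → C8 → C2 → R6 → M6 → HQ: 12+4+13+12+14+17 = 72
HQ → N8 → C8 → M6 → C2 → R6 → HQ: 12+4+31+18+12+21 = 98
HQ → N8 → C8 → M6 → R6 → C2 → HQ: 12+4+31+14+12+9 = 82
HQ → N8 → C8 → R6 → C2 → M6 → HQ: 12+4+17+12+18+17 = 80
HQ → N8 → C8 → R6 → M6 → C2 → HQ: 12+4+17+14+18+9 = 74
HQ → N8 → M6 → C2 → C8 → R6 → HQ: 12+29+18+13+17+21 = 110
HQ → N8 → M6 → C2 → R6 → C8 → HQ: 12+29+18+12+17+14 = 102
… (46 more)
The minimum is 72.
One optimal route: HQ → N8 → C8 → C2 → R6 → M6 → HQ (or its reverse).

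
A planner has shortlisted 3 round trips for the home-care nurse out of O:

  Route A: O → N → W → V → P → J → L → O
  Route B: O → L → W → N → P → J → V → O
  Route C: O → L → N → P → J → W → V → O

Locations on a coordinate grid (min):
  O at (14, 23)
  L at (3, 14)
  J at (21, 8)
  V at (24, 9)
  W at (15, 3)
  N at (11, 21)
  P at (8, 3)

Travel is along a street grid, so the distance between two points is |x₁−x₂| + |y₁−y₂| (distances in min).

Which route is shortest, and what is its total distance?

Shortest is Route C, total 124 min.

Route A: 5 + 22 + 15 + 22 + 18 + 24 + 20 = 126
Route B: 20 + 23 + 22 + 21 + 18 + 4 + 24 = 132
Route C: 20 + 15 + 21 + 18 + 11 + 15 + 24 = 124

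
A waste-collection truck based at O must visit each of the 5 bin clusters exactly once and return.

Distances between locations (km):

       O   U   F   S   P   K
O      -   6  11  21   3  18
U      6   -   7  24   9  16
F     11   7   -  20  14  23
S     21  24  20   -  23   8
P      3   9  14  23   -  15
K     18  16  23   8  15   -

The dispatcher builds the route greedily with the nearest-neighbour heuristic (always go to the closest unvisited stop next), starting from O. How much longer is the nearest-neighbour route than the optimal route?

From O: P=3, U=6, F=11, K=18, S=21 → choose P (3).
From P: U=9, F=14, K=15, S=23 → choose U (9).
From U: F=7, K=16, S=24 → choose F (7).
From F: S=20, K=23 → choose S (20).
From S: K=8 → choose K (8).
NN route O → P → U → F → S → K → O costs 65.
Optimal: O → U → F → S → K → P → O costs 59 (by enumerating all 60 distinct tours).
Excess = 65 − 59 = 6.

The nearest-neighbour route is 6 km longer than optimal.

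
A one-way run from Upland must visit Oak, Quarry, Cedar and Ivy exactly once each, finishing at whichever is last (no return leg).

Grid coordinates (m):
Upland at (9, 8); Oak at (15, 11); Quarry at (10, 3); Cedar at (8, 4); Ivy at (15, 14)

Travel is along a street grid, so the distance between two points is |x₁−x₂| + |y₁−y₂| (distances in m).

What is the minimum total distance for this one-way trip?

Shortest open route: 24 m.

There are 4! = 24 possible orderings.
Upland → Oak → Quarry → Cedar → Ivy: 9+13+3+17 = 42
Upland → Oak → Quarry → Ivy → Cedar: 9+13+16+17 = 55
Upland → Oak → Cedar → Quarry → Ivy: 9+14+3+16 = 42
Upland → Oak → Cedar → Ivy → Quarry: 9+14+17+16 = 56
Upland → Oak → Ivy → Quarry → Cedar: 9+3+16+3 = 31
Upland → Oak → Ivy → Cedar → Quarry: 9+3+17+3 = 32
Upland → Quarry → Oak → Cedar → Ivy: 6+13+14+17 = 50
Upland → Quarry → Oak → Ivy → Cedar: 6+13+3+17 = 39
Upland → Quarry → Cedar → Oak → Ivy: 6+3+14+3 = 26
Upland → Quarry → Cedar → Ivy → Oak: 6+3+17+3 = 29
Upland → Quarry → Ivy → Oak → Cedar: 6+16+3+14 = 39
Upland → Quarry → Ivy → Cedar → Oak: 6+16+17+14 = 53
Upland → Cedar → Oak → Quarry → Ivy: 5+14+13+16 = 48
Upland → Cedar → Oak → Ivy → Quarry: 5+14+3+16 = 38
… (10 more)
Upland → Cedar → Quarry → Oak → Ivy: 5+3+13+3 = 24  ← best
The minimum is 24.
One shortest path: Upland → Cedar → Quarry → Oak → Ivy.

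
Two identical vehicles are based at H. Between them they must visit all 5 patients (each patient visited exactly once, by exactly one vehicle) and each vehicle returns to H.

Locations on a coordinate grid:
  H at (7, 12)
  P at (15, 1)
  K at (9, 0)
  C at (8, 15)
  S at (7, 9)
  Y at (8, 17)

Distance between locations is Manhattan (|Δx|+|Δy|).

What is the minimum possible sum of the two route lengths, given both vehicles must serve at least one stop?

52 — the smallest possible combined total.

Check every non-empty split of the stops between the two vehicles; for each half take its own optimal tour:
  {P} + {K, C, S, Y}: 38 + 38 = 76
  {K} + {P, C, S, Y}: 28 + 48 = 76
  {P, K} + {C, S, Y}: 40 + 18 = 58
  {C} + {P, K, S, Y}: 8 + 50 = 58
  {P, C} + {K, S, Y}: 44 + 38 = 82
  {K, C} + {P, S, Y}: 34 + 48 = 82
  … (15 splits in total)
  {P, K, S} + {C, Y}: 40 + 12 = 52  ← best
Best: vehicle 1 H → P → K → S → H = 40; vehicle 2 H → C → Y → H = 12; combined 52.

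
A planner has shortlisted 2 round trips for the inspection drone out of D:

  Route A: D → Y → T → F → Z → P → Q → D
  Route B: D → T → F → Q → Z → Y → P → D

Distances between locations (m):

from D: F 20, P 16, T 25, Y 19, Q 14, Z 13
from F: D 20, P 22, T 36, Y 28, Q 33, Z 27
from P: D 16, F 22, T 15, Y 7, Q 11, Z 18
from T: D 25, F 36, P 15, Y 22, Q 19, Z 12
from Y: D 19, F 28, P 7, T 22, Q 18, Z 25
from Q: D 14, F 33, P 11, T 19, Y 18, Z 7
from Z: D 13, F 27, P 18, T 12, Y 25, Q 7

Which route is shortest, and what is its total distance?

Route A: 19 + 22 + 36 + 27 + 18 + 11 + 14 = 147
Route B: 25 + 36 + 33 + 7 + 25 + 7 + 16 = 149

Shortest is Route A, total 147 m.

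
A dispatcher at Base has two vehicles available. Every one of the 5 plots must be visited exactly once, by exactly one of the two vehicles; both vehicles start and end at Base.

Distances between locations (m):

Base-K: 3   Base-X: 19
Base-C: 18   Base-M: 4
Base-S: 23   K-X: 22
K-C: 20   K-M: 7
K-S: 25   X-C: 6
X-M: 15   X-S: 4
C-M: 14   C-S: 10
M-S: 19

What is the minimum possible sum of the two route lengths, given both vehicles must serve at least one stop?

Try each way of splitting the stops between the two vehicles (each non-empty) and, for each split, find the best tour for each vehicle:
  {K} + {X, C, M, S}: 6 + 51 = 57
  {X} + {K, C, M, S}: 38 + 56 = 94
  {K, X} + {C, M, S}: 44 + 51 = 95
  {C} + {K, X, M, S}: 36 + 51 = 87
  {K, C} + {X, M, S}: 41 + 46 = 87
  {X, C} + {K, M, S}: 43 + 51 = 94
  … (15 splits in total)
Best: vehicle 1 Base → K → Base = 6; vehicle 2 Base → X → S → C → M → Base = 51; combined 57.

Minimum combined distance: 57 m.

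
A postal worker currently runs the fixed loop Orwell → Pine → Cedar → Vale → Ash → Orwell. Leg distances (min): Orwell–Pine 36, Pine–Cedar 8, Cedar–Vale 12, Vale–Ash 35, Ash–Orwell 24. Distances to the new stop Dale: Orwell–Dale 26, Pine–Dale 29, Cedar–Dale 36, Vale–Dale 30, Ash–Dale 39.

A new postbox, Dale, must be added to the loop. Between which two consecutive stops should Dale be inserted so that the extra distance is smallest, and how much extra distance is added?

Insertion cost between consecutive stops i–j is d(i,Dale) + d(Dale,j) − d(i,j):
  between Orwell and Pine: 26 + 29 − 36 = 19
  between Pine and Cedar: 29 + 36 − 8 = 57
  between Cedar and Vale: 36 + 30 − 12 = 54
  between Vale and Ash: 30 + 39 − 35 = 34
  between Ash and Orwell: 39 + 26 − 24 = 41
Cheapest insertion is between Orwell and Pine, adding 19.
New total = 115 + 19 = 134.

+19 min — insert Dale between Orwell and Pine.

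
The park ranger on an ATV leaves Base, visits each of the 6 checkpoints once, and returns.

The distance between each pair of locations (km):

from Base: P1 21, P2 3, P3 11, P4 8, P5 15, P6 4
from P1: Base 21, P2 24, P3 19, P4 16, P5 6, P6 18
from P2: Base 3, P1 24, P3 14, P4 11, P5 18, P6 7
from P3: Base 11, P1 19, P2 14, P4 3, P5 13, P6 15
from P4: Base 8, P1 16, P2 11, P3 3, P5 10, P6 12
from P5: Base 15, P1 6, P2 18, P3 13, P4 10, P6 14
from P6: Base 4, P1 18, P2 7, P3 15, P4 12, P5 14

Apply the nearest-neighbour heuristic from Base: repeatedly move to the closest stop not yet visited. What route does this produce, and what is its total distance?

65 km along Base → P2 → P6 → P4 → P3 → P5 → P1 → Base.

Base → [P2:3 / P6:4 / P4:8 / P3:11 / P5:15 / P1:21] → P2 (3)
P2 → [P6:7 / P4:11 / P3:14 / P5:18 / P1:24] → P6 (7)
P6 → [P4:12 / P5:14 / P3:15 / P1:18] → P4 (12)
P4 → [P3:3 / P5:10 / P1:16] → P3 (3)
P3 → [P5:13 / P1:19] → P5 (13)
P5 → [P1:6] → P1 (6)
Return P1→Base: 21.
Total = 3 + 7 + 12 + 3 + 13 + 6 + 21 = 65.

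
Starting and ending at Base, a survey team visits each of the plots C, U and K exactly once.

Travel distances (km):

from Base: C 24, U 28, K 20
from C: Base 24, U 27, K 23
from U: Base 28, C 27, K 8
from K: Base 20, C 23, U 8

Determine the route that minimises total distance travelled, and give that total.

With 3 stops there are 3!/2 = 3 distinct round trips (a route and its reverse cost the same).
Base → C → U → K → Base: 24+27+8+20 = 79
Base → C → K → U → Base: 24+23+8+28 = 83
Base → U → C → K → Base: 28+27+23+20 = 98
The minimum is 79.
One optimal route: Base → C → U → K → Base (or its reverse).

79 km — the shortest possible round trip.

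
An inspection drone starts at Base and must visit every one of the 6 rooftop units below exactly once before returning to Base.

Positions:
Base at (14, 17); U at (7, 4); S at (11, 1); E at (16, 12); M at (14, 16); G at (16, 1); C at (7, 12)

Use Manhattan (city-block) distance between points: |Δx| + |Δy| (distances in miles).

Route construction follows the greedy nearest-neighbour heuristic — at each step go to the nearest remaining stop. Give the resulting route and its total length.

At Base the remaining stops are M 1, E 7, C 12, G 18, S 19, U 20; go to M.
At M the remaining stops are E 6, C 11, G 17, S 18, U 19; go to E.
At E the remaining stops are C 9, G 11, S 16, U 17; go to C.
At C the remaining stops are U 8, S 15, G 20; go to U.
At U the remaining stops are S 7, G 12; go to S.
At S the remaining stops are G 5; go to G.
Return G→Base: 18.
Total = 1 + 6 + 9 + 8 + 7 + 5 + 18 = 54.

Nearest-neighbour total = 54 miles; route Base → M → E → C → U → S → G → Base.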